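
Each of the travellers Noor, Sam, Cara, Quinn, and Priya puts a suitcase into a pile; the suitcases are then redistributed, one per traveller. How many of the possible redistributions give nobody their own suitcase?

44

Count assignments avoiding every fixed point. For any j of the 5 travellers fixed to their own suitcase, the other 5−j can be arranged in (5−j)! ways.
By inclusion–exclusion this is Σ_{j=0}^{5} (−1)^j C(5,j)·(5−j)!.
Computing: 120 − 120 + 60 − 20 + 5 − 1 = 44.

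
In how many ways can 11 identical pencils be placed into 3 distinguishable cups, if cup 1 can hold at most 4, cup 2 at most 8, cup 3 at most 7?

34

By stars and bars, unrestricted non-negative solutions to x_1+…+x_3 = 11 number C(11+2,2) = 78.
Subtract solutions that violate a single cap (substitute x_i' = x_i − (cap_i+1)): x_1 ≥ 5 gives C(8,2) = 28; x_2 ≥ 9 gives C(4,2) = 6; x_3 ≥ 8 gives C(5,2) = 10. Together 44.
No two caps can be exceeded simultaneously, so the pair terms are all 0.
By inclusion–exclusion the count is 78 − 44 + 0 = 34.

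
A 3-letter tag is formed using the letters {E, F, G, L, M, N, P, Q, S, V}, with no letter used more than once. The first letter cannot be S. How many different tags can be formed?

The first letter has 10−1 = 9 choices (anything except S).
The remaining 2 letters are filled from the other 9 symbols without repetition: 9 × 8 = 72.
Total: 9 × 72 = 648.

648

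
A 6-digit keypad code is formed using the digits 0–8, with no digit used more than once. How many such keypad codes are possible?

60480

With no repetition, fill the 6 digits in order: 9 choices, then 8, down to 4.
That product is 9 × 8 × 7 × 6 × 5 × 4 = 60480.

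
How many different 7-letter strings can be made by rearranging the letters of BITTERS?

Letter multiplicities in BITTERS: B×1, E×1, I×1, R×1, S×1, T×2.
Dividing 7! = 5040 by 2! = 2 for the repeated letters gives 2520.

2520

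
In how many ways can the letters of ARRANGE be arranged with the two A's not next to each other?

There are 7!/(2!·2!) = 1260 arrangements of ARRANGE in total.
If the two A's are adjacent, glue them into one block, leaving 6 items to arrange: (6)!/(2!) = 360 ways.
Subtracting, 1260 − 360 = 900 arrangements keep the A's apart.

900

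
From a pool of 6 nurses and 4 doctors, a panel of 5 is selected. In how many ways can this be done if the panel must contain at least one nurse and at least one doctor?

246

With no constraint there are C(10,5) = 252 possible selections.
Subtract selections that omit an entire group: no nurses → C(4,5) = 0; no doctors → C(6,5) = 6.
Both groups omitted at once is impossible, so 252 − 6 = 246.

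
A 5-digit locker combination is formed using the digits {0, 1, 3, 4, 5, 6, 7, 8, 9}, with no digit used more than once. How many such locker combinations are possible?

With no repetition, fill the 5 digits in order: 9 choices, then 8, down to 5.
9 × 8 × 7 × 6 × 5 = 15120.

15120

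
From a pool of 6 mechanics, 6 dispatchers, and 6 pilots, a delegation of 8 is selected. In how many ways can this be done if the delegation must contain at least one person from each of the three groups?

With no constraint there are C(18,8) = 43758 possible selections.
Subtract selections that omit an entire group: no mechanics → C(12,8) = 495; no dispatchers → C(12,8) = 495; no pilots → C(12,8) = 495.
Add back selections omitting two groups (i.e. drawn from a single group): C(6,8) + C(6,8) + C(6,8) = 0.
By inclusion–exclusion: 43758 − 1485 + 0 = 42273.

42273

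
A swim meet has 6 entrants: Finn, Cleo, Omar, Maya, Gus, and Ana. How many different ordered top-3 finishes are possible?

There are 6 choices for 1st place, 5 for 2nd, and 4 for 3rd.
That gives 6 × 5 × 4 = 120.

120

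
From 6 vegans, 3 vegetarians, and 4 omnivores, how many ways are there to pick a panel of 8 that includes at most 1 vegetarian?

Split by how many vegetarians are chosen (0 through 1).
Sum: C(3,0)·C(10,8) + C(3,1)·C(10,7) = 45 + 360 = 405.

405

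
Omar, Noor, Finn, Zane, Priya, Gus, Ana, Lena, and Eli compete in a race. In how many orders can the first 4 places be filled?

3024

There are 9 choices for 1st place, 8 for 2nd, and so on down to 6 for position 4.
That gives 9 × 8 × 7 × 6 = 3024.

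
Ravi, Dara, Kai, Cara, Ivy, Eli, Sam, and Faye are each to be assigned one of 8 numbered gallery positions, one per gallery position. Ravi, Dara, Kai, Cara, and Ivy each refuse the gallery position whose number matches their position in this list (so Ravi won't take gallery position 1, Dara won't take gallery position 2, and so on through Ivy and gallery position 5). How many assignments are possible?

Let Aᵢ (for 1 ≤ i ≤ 5) be the placements that put person i in their forbidden gallery position. Any j of these fix j positions, leaving (8−j)! ways to fill the rest, and there are C(5,j) ways to pick which j.
By inclusion–exclusion, the number of valid placements is Σ_{j=0}^{5} (−1)^j C(5,j)·(8−j)!.
Computing: 40320 − 25200 + 7200 − 1200 + 120 − 6 = 21234.

21234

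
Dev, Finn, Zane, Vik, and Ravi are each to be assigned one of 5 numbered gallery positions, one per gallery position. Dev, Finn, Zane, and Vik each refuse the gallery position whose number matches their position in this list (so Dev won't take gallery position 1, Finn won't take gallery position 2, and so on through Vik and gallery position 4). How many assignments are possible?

53

Let Aᵢ (for 1 ≤ i ≤ 4) be the placements that put person i in their forbidden gallery position. Any j of these fix j positions, leaving (5−j)! ways to fill the rest, and there are C(4,j) ways to pick which j.
By inclusion–exclusion, the number of valid placements is Σ_{j=0}^{4} (−1)^j C(4,j)·(5−j)!.
Computing: 120 − 96 + 36 − 8 + 1 = 53.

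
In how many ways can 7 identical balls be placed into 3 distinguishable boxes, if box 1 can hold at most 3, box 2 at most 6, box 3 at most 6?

By stars and bars, unrestricted non-negative solutions to x_1+…+x_3 = 7 number C(7+2,2) = 36.
Subtract solutions that violate a single cap (substitute x_i' = x_i − (cap_i+1)): x_1 ≥ 4 gives C(5,2) = 10; x_2 ≥ 7 gives C(2,2) = 1; x_3 ≥ 7 gives C(2,2) = 1. Together 12.
No two caps can be exceeded simultaneously, so the pair terms are all 0.
By inclusion–exclusion the count is 36 − 12 + 0 = 24.

24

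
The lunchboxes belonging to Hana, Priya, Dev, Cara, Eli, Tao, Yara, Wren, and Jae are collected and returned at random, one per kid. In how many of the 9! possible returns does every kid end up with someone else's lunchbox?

Count assignments avoiding every fixed point. For any j of the 9 kids fixed to their own lunchbox, the other 9−j can be arranged in (9−j)! ways.
By inclusion–exclusion this is Σ_{j=0}^{9} (−1)^j C(9,j)·(9−j)!.
Computing: 362880 − 362880 + 181440 − 60480 + 15120 − 3024 + 504 − 72 + 9 − 1 = 133496.

133496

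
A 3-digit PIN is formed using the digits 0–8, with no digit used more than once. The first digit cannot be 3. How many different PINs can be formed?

448

The first digit has 9−1 = 8 choices (anything except 3).
The remaining 2 digits are filled from the other 8 symbols without repetition: 8 × 7 = 56.
Total: 8 × 56 = 448.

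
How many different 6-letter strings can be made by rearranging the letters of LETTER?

180

The 6 letters of LETTER have repeats: E appearing twice and T appearing twice.
So there are 6! / (2!·2!) = 180 distinguishable arrangements.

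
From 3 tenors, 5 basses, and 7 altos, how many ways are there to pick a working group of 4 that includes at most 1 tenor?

1155

Split by how many tenors are chosen (0 through 1).
Sum: C(3,0)·C(12,4) + C(3,1)·C(12,3) = 495 + 660 = 1155.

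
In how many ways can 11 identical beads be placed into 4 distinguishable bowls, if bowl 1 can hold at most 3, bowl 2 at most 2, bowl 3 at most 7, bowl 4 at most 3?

29

Without the upper bounds there are C(14,3) = 364 ways to split 11 among 4 bowls.
Subtract solutions that violate a single cap (substitute x_i' = x_i − (cap_i+1)): x_1 ≥ 4 gives C(10,3) = 120; x_2 ≥ 3 gives C(11,3) = 165; x_3 ≥ 8 gives C(6,3) = 20; x_4 ≥ 4 gives C(10,3) = 120. Together 425.
Add back pairs where two caps are both exceeded: 35 + 0 + 20 + 1 + 35 + 0 = 91.
Subtract triples: 0 + 1 + 0 + 0 = 1.
By inclusion–exclusion the count is 364 − 425 + 91 − 1 = 29.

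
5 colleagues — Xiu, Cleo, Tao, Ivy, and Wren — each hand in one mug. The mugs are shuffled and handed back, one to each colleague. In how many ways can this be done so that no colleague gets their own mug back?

Let Aᵢ be the assignments in which colleague i gets their own mug. We want the size of the complement of A₁∪…∪A_5.
By inclusion–exclusion this is Σ_{j=0}^{5} (−1)^j C(5,j)·(5−j)!.
Computing: 120 − 120 + 60 − 20 + 5 − 1 = 44.

44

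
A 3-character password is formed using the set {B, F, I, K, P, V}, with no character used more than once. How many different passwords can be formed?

Choose and order 3 of the 6 symbols: the first character has 6 options, the next 5, then 4.
That product is 6 × 5 × 4 = 120.

120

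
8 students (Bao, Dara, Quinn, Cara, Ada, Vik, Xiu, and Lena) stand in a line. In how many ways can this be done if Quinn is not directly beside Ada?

There are 8! = 40320 arrangements in all. If Quinn and Ada are adjacent, merging them into one block gives 2·(7)! = 10080 arrangements.
So 40320 − 10080 = 30240 arrangements keep them apart.

30240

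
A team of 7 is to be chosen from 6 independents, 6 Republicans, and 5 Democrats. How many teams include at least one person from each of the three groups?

17996

With no constraint there are C(17,7) = 19448 possible selections.
Subtract selections that omit an entire group: no independents → C(11,7) = 330; no Republicans → C(11,7) = 330; no Democrats → C(12,7) = 792.
Add back selections omitting two groups (i.e. drawn from a single group): C(6,7) + C(6,7) + C(5,7) = 0.
By inclusion–exclusion: 19448 − 1452 + 0 = 17996.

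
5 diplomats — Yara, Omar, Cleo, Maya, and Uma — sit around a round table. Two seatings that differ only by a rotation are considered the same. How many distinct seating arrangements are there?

24

Fix one person's seat to break rotational symmetry; the remaining 4 people can be arranged in (4)! = 24 ways.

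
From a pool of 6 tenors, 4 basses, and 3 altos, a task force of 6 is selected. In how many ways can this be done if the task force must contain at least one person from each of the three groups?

Total 6-person selections from all 13: C(13,6) = 1716.
Subtract selections that omit an entire group: no tenors → C(7,6) = 7; no basses → C(9,6) = 84; no altos → C(10,6) = 210.
Add back selections omitting two groups (i.e. drawn from a single group): C(6,6) + C(4,6) + C(3,6) = 1.
By inclusion–exclusion: 1716 − 301 + 1 = 1416.

1416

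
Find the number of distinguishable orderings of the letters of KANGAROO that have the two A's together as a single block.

Treat the 2 copies of A as a single block. The multiset to arrange is then {AA, G, K, N, O, O, R}, 7 items in all.
That gives (7)!/(2!) = 2520 arrangements.

2520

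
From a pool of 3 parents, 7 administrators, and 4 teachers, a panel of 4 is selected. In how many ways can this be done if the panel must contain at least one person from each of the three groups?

462

Unrestricted: C(14,4) = 1001 ways to pick any 4 of the 14.
Selections missing a whole group: no parents → C(11,4) = 330; no administrators → C(7,4) = 35; no teachers → C(10,4) = 210.
Add back selections omitting two groups (i.e. drawn from a single group): C(3,4) + C(7,4) + C(4,4) = 36.
By inclusion–exclusion: 1001 − 575 + 36 = 462.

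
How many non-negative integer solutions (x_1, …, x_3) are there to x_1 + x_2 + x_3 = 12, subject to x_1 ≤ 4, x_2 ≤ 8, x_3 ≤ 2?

6

Without the upper bounds there are C(14,2) = 91 ways to split 12 among 3 variables.
Subtract solutions that violate a single cap (substitute x_i' = x_i − (cap_i+1)): x_1 ≥ 5 gives C(9,2) = 36; x_2 ≥ 9 gives C(5,2) = 10; x_3 ≥ 3 gives C(11,2) = 55. Together 101.
Add back pairs where two caps are both exceeded: 0 + 15 + 1 = 16.
By inclusion–exclusion the count is 91 − 101 + 16 = 6.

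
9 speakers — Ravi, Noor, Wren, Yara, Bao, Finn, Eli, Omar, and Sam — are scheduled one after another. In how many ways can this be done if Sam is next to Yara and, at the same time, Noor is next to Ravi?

20160

Treat {Sam,Yara} as one block (2 orders) and {Noor,Ravi} as another (2 orders).
That leaves 7 units to arrange: 2 × 2 × 7! = 4 × 5040 = 20160.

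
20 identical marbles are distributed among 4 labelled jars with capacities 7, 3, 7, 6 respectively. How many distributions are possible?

By stars and bars, unrestricted non-negative solutions to x_1+…+x_4 = 20 number C(20+3,3) = 1771.
Subtract solutions that violate a single cap (substitute x_i' = x_i − (cap_i+1)): x_1 ≥ 8 gives C(15,3) = 455; x_2 ≥ 4 gives C(19,3) = 969; x_3 ≥ 8 gives C(15,3) = 455; x_4 ≥ 7 gives C(16,3) = 560. Together 2439.
Add back pairs where two caps are both exceeded: 165 + 35 + 56 + 165 + 220 + 56 = 697.
Subtract triples: 1 + 4 + 0 + 4 = 9.
By inclusion–exclusion the count is 1771 − 2439 + 697 − 9 = 20.

20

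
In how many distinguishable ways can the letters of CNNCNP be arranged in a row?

The 6 letters of CNNCNP have repeats: C appearing twice and N appearing 3 times.
Dividing 6! = 720 by 3!·2! = 12 for the repeated letters gives 60.

60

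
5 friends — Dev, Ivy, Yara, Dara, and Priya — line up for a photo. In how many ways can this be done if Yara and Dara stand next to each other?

Glue Yara and Dara into one block (2 internal orders), leaving 4 units to arrange in a row.
So the count is 2·(4)! = 48.

48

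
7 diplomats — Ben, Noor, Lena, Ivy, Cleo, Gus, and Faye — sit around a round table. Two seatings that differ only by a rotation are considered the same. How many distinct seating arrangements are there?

Seat Ben anywhere (absorbing the rotational symmetry), then permute the other 6: (6)! = 720.

720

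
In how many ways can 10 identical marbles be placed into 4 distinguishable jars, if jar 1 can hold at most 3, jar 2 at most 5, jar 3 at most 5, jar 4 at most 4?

82

By stars and bars, unrestricted non-negative solutions to x_1+…+x_4 = 10 number C(10+3,3) = 286.
Subtract solutions that violate a single cap (substitute x_i' = x_i − (cap_i+1)): x_1 ≥ 4 gives C(9,3) = 84; x_2 ≥ 6 gives C(7,3) = 35; x_3 ≥ 6 gives C(7,3) = 35; x_4 ≥ 5 gives C(8,3) = 56. Together 210.
Add back pairs where two caps are both exceeded: 1 + 1 + 4 + 0 + 0 + 0 = 6.
By inclusion–exclusion the count is 286 − 210 + 6 = 82.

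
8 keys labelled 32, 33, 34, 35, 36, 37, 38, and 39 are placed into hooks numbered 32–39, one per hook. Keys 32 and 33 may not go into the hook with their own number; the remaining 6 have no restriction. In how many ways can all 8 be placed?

30960

Let Aᵢ (for i ∈ {32, 33}) be the placements that put key i in its forbidden hook. Any j of these fix j positions, leaving (8−j)! ways to fill the rest, and there are C(2,j) ways to pick which j.
By inclusion–exclusion, the number of valid placements is Σ_{j=0}^{2} (−1)^j C(2,j)·(8−j)!.
Computing: 40320 − 10080 + 720 = 30960.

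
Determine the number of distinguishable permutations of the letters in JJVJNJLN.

840

Letter multiplicities in JJVJNJLN: J×4, L×1, N×2, V×1.
Dividing 8! = 40320 by 4!·2! = 48 for the repeated letters gives 840.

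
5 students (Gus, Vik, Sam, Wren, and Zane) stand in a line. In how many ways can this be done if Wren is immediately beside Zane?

48

Place the 3 others and the Wren-Zane pair as 4 objects in a line; the pair has 2 internal arrangements.
So the count is 2·(4)! = 48.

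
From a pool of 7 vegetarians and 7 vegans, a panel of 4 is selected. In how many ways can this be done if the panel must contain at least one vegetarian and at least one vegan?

Unrestricted: C(14,4) = 1001 ways to pick any 4 of the 14.
Subtract selections that omit an entire group: no vegetarians → C(7,4) = 35; no vegans → C(7,4) = 35.
Both groups omitted at once is impossible, so 1001 − 70 = 931.

931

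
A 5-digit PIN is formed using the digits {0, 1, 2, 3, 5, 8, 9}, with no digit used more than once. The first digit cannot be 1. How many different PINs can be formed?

2160

The first digit has 7−1 = 6 choices (anything except 1).
The remaining 4 digits are filled from the other 6 symbols without repetition: 6 × 5 × 4 × 3 = 360.
Total: 6 × 360 = 2160.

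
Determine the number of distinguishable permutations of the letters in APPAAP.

20

The 6 letters of APPAAP have repeats: A appearing 3 times and P appearing 3 times.
Dividing 6! = 720 by 3!·3! = 36 for the repeated letters gives 20.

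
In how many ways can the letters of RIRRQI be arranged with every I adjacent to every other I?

Treat the 2 copies of I as a single block. The multiset to arrange is then {II, Q, R, R, R}, 5 items in all.
That gives (5)!/(3!) = 20 arrangements.

20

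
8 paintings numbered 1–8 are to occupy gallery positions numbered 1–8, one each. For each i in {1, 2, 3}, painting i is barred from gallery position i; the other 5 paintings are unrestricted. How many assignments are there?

27240

Let Aᵢ (for i ∈ {1, 2, 3}) be the placements that put painting i in its forbidden gallery position. Any j of these fix j positions, leaving (8−j)! ways to fill the rest, and there are C(3,j) ways to pick which j.
By inclusion–exclusion, the number of valid placements is Σ_{j=0}^{3} (−1)^j C(3,j)·(8−j)!.
Computing: 40320 − 15120 + 2160 − 120 = 27240.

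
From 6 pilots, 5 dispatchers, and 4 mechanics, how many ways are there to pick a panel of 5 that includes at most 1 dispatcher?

1302

Split by how many dispatchers are chosen (0 through 1).
Sum: C(5,0)·C(10,5) + C(5,1)·C(10,4) = 252 + 1050 = 1302.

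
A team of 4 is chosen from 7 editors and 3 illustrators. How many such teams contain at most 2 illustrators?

Split by how many illustrators are chosen (0 through 2).
Sum: C(3,0)·C(7,4) + C(3,1)·C(7,3) + C(3,2)·C(7,2) = 35 + 105 + 63 = 203.

203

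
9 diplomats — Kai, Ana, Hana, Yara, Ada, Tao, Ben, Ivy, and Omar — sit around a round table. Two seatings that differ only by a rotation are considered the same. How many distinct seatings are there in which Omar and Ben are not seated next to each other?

30240

Without the restriction there are (8)! = 40320 seatings.
Those with Omar next to Ben: fuse the pair into one unit and seat 8 units around a circle — 2·(7)! = 10080.
Subtracting, 40320 − 10080 = 30240.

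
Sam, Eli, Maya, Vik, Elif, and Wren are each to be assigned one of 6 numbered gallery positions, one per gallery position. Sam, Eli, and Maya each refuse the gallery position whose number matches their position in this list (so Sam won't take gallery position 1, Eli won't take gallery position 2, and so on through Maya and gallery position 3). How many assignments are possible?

Let Aᵢ (for i ∈ {1, 2, 3}) be the placements that put person i in their forbidden gallery position. Any j of these fix j positions, leaving (6−j)! ways to fill the rest, and there are C(3,j) ways to pick which j.
By inclusion–exclusion, the number of valid placements is Σ_{j=0}^{3} (−1)^j C(3,j)·(6−j)!.
Computing: 720 − 360 + 72 − 6 = 426.

426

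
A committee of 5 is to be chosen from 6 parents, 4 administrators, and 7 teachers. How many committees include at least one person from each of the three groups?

4214

Unrestricted: C(17,5) = 6188 ways to pick any 5 of the 17.
Selections missing a whole group: no parents → C(11,5) = 462; no administrators → C(13,5) = 1287; no teachers → C(10,5) = 252.
Add back selections omitting two groups (i.e. drawn from a single group): C(6,5) + C(4,5) + C(7,5) = 27.
By inclusion–exclusion: 6188 − 2001 + 27 = 4214.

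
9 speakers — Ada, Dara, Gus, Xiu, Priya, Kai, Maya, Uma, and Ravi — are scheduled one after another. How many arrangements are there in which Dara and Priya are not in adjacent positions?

282240

There are 9! = 362880 arrangements in all. If Dara and Priya are adjacent, merging them into one block gives 2·(8)! = 80640 arrangements.
Complementary counting: 362880 − 80640 = 282240.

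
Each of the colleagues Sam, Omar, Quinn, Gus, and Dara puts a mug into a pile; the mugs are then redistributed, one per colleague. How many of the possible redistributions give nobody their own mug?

This is the derangement count D_5: permutations of 5 items with no fixed point.
By inclusion–exclusion this is Σ_{j=0}^{5} (−1)^j C(5,j)·(5−j)!.
Computing: 120 − 120 + 60 − 20 + 5 − 1 = 44.

44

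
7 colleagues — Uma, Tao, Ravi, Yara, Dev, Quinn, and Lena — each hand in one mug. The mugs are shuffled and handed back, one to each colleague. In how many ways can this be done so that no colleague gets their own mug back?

Count assignments avoiding every fixed point. For any j of the 7 colleagues fixed to their own mug, the other 7−j can be arranged in (7−j)! ways.
By inclusion–exclusion this is Σ_{j=0}^{7} (−1)^j C(7,j)·(7−j)!.
Computing: 5040 − 5040 + 2520 − 840 + 210 − 42 + 7 − 1 = 1854.

1854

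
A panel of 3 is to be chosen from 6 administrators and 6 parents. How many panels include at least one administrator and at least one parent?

180

Unrestricted: C(12,3) = 220 ways to pick any 3 of the 12.
Selections missing a whole group: no administrators → C(6,3) = 20; no parents → C(6,3) = 20.
Both groups omitted at once is impossible, so 220 − 40 = 180.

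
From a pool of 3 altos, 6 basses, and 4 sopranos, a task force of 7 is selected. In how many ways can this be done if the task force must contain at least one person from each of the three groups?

1559

Unrestricted: C(13,7) = 1716 ways to pick any 7 of the 13.
Selections missing a whole group: no altos → C(10,7) = 120; no basses → C(7,7) = 1; no sopranos → C(9,7) = 36.
Add back selections omitting two groups (i.e. drawn from a single group): C(3,7) + C(6,7) + C(4,7) = 0.
By inclusion–exclusion: 1716 − 157 + 0 = 1559.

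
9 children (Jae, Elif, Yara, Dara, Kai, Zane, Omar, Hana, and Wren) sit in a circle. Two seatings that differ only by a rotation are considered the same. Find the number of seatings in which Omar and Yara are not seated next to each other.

Without the restriction there are (8)! = 40320 seatings.
Those with Omar next to Yara: fuse the pair into one unit and seat 8 units around a circle — 2·(7)! = 10080.
Subtracting, 40320 − 10080 = 30240.

30240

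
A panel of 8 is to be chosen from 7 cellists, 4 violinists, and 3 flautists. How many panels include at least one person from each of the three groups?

Unrestricted: C(14,8) = 3003 ways to pick any 8 of the 14.
Selections missing a whole group: no cellists → C(7,8) = 0; no violinists → C(10,8) = 45; no flautists → C(11,8) = 165.
Add back selections omitting two groups (i.e. drawn from a single group): C(7,8) + C(4,8) + C(3,8) = 0.
By inclusion–exclusion: 3003 − 210 + 0 = 2793.

2793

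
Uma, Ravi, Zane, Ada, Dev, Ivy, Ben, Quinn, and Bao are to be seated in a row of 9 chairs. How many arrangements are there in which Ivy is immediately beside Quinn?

Treat {Ivy, Quinn} as a single unit. There are 8 units to order, and the pair itself can be ordered 2 ways.
So the count is 2·(8)! = 80640.

80640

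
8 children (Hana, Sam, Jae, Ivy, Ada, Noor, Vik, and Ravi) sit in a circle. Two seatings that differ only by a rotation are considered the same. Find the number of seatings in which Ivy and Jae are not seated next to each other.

3600

All circular seatings of 8 people number (7)! = 5040.
Seatings with Ivy beside Jae: treat them as a block with 2 internal orders, giving 2 × (6)! = 1440.
Subtracting, 5040 − 1440 = 3600.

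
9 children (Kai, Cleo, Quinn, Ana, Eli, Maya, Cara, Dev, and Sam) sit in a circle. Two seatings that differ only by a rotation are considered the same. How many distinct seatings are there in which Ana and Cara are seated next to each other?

Treat {Ana, Cara} as one unit (2 internal orders) and seat the resulting 8 units around the table: (7)! circular arrangements.
So 2 × (7)! = 2 × 5040 = 10080.

10080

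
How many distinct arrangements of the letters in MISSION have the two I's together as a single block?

Treat the 2 copies of I as a single block. The multiset to arrange is then {II, M, N, O, S, S}, 6 items in all.
That gives (6)!/(2!) = 360 arrangements.

360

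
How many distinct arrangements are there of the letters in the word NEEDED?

Letter multiplicities in NEEDED: D×2, E×3, N×1.
So there are 6! / (3!·2!) = 60 distinguishable arrangements.

60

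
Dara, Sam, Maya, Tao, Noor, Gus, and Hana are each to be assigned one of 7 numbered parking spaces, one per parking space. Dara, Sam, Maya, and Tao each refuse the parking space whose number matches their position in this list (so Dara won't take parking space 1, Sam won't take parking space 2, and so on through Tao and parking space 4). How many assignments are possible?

2790

Let Aᵢ (for 1 ≤ i ≤ 4) be the placements that put person i in their forbidden parking space. Any j of these fix j positions, leaving (7−j)! ways to fill the rest, and there are C(4,j) ways to pick which j.
By inclusion–exclusion, the number of valid placements is Σ_{j=0}^{4} (−1)^j C(4,j)·(7−j)!.
Computing: 5040 − 2880 + 720 − 96 + 6 = 2790.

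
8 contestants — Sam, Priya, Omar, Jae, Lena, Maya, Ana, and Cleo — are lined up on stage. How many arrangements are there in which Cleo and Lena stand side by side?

10080

Glue Cleo and Lena into one block (2 internal orders), leaving 7 units to arrange in a row.
That gives 2 × 7! = 2 × 5040 = 10080.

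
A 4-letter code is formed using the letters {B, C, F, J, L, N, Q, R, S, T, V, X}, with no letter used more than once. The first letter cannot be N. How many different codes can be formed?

10890

The first letter has 12−1 = 11 choices (anything except N).
The remaining 3 letters are filled from the other 11 symbols without repetition: 11 × 10 × 9 = 990.
Total: 11 × 990 = 10890.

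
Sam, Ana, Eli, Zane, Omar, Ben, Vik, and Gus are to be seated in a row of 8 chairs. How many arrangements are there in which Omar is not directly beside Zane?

30240

There are 8! = 40320 arrangements in all. If Omar and Zane are adjacent, merging them into one block gives 2·(7)! = 10080 arrangements.
Complementary counting: 40320 − 10080 = 30240.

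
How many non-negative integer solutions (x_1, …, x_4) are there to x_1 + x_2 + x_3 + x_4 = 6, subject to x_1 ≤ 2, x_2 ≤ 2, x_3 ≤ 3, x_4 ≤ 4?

Without the upper bounds there are C(9,3) = 84 ways to split 6 among 4 variables.
Subtract solutions that violate a single cap (substitute x_i' = x_i − (cap_i+1)): x_1 ≥ 3 gives C(6,3) = 20; x_2 ≥ 3 gives C(6,3) = 20; x_3 ≥ 4 gives C(5,3) = 10; x_4 ≥ 5 gives C(4,3) = 4. Together 54.
Add back pairs where two caps are both exceeded: 1 + 0 + 0 + 0 + 0 + 0 = 1.
By inclusion–exclusion the count is 84 − 54 + 1 = 31.

31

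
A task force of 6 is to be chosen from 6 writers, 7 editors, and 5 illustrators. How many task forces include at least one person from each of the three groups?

With no constraint there are C(18,6) = 18564 possible selections.
Selections missing a whole group: no writers → C(12,6) = 924; no editors → C(11,6) = 462; no illustrators → C(13,6) = 1716.
Add back selections omitting two groups (i.e. drawn from a single group): C(6,6) + C(7,6) + C(5,6) = 8.
By inclusion–exclusion: 18564 − 3102 + 8 = 15470.

15470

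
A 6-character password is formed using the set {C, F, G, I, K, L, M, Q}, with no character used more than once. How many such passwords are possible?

20160

With no repetition, fill the 6 characters in order: 8 choices, then 7, down to 3.
That product is 8 × 7 × 6 × 5 × 4 × 3 = 20160.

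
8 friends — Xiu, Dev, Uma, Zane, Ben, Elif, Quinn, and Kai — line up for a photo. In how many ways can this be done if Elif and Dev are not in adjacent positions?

30240

There are 8! = 40320 arrangements in all. If Elif and Dev are adjacent, merging them into one block gives 2·(7)! = 10080 arrangements.
So 40320 − 10080 = 30240 arrangements keep them apart.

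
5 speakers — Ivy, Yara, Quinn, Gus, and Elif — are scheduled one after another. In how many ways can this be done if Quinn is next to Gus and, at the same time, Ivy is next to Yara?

24

Treat {Quinn,Gus} as one block (2 orders) and {Ivy,Yara} as another (2 orders).
That leaves 3 units to arrange: 2 × 2 × 3! = 4 × 6 = 24.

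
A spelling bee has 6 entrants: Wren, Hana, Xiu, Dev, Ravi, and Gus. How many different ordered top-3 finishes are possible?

This is an ordered selection of 3 from 6: P(6,3).
That gives 6 × 5 × 4 = 120.

120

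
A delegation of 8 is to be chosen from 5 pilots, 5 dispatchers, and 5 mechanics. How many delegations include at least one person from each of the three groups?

Total 8-person selections from all 15: C(15,8) = 6435.
Subtract selections that omit an entire group: no pilots → C(10,8) = 45; no dispatchers → C(10,8) = 45; no mechanics → C(10,8) = 45.
Add back selections omitting two groups (i.e. drawn from a single group): C(5,8) + C(5,8) + C(5,8) = 0.
By inclusion–exclusion: 6435 − 135 + 0 = 6300.

6300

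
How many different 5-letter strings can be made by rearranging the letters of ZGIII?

20

The 5 letters of ZGIII have repeats: I appearing 3 times.
So there are 5! / (3!) = 20 distinguishable arrangements.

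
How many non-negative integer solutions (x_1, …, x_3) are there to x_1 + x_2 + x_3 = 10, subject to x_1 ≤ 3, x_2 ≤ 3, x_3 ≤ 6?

6

Without the upper bounds there are C(12,2) = 66 ways to split 10 among 3 variables.
Subtract solutions that violate a single cap (substitute x_i' = x_i − (cap_i+1)): x_1 ≥ 4 gives C(8,2) = 28; x_2 ≥ 4 gives C(8,2) = 28; x_3 ≥ 7 gives C(5,2) = 10. Together 66.
Add back pairs where two caps are both exceeded: 6 + 0 + 0 = 6.
By inclusion–exclusion the count is 66 − 66 + 6 = 6.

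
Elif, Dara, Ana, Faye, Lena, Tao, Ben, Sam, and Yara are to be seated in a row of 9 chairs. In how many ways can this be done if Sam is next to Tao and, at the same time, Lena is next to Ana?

20160

Treat {Sam,Tao} as one block (2 orders) and {Lena,Ana} as another (2 orders).
That leaves 7 units to arrange: 2 × 2 × 7! = 4 × 5040 = 20160.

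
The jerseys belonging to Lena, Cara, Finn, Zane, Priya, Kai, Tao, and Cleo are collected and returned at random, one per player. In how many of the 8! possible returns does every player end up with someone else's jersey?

This is the derangement count D_8: permutations of 8 items with no fixed point.
By inclusion–exclusion this is Σ_{j=0}^{8} (−1)^j C(8,j)·(8−j)!.
Computing: 40320 − 40320 + 20160 − 6720 + 1680 − 336 + 56 − 8 + 1 = 14833.

14833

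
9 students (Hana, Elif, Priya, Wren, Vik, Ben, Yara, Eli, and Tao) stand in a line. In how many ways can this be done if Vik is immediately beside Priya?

Place the 7 others and the Vik-Priya pair as 8 objects in a line; the pair has 2 internal arrangements.
So the count is 2·(8)! = 80640.

80640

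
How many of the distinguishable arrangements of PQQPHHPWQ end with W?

560

With the last slot taken by W, it remains to arrange the other 8 letters (PQQPHHPQ).
Those 8 letters have H appearing twice, P appearing 3 times, and Q appearing 3 times, giving (8)!/(3!·3!·2!) = 560.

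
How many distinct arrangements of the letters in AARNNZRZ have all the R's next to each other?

Treat the 2 copies of R as a single block. The multiset to arrange is then {RR, A, A, N, N, Z, Z}, 7 items in all.
That gives (7)!/(2!·2!·2!) = 630 arrangements.

630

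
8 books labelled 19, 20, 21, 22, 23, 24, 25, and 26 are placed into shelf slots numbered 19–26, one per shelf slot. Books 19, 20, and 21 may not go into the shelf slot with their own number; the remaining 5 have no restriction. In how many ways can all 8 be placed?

Let Aᵢ (for i ∈ {19, 20, 21}) be the placements that put book i in its forbidden shelf slot. Any j of these fix j positions, leaving (8−j)! ways to fill the rest, and there are C(3,j) ways to pick which j.
By inclusion–exclusion, the number of valid placements is Σ_{j=0}^{3} (−1)^j C(3,j)·(8−j)!.
Computing: 40320 − 15120 + 2160 − 120 = 27240.

27240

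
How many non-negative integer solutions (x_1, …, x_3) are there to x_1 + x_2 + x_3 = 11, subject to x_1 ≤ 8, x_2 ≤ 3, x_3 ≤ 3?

Without the upper bounds there are C(13,2) = 78 ways to split 11 among 3 variables.
Subtract solutions that violate a single cap (substitute x_i' = x_i − (cap_i+1)): x_1 ≥ 9 gives C(4,2) = 6; x_2 ≥ 4 gives C(9,2) = 36; x_3 ≥ 4 gives C(9,2) = 36. Together 78.
Add back pairs where two caps are both exceeded: 0 + 0 + 10 = 10.
By inclusion–exclusion the count is 78 − 78 + 10 = 10.

10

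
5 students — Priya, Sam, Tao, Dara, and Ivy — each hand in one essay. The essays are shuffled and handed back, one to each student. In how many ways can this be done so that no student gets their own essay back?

Let Aᵢ be the assignments in which student i gets their own essay. We want the size of the complement of A₁∪…∪A_5.
By inclusion–exclusion this is Σ_{j=0}^{5} (−1)^j C(5,j)·(5−j)!.
Computing: 120 − 120 + 60 − 20 + 5 − 1 = 44.

44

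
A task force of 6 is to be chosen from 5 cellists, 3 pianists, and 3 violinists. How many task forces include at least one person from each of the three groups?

With no constraint there are C(11,6) = 462 possible selections.
Selections missing a whole group: no cellists → C(6,6) = 1; no pianists → C(8,6) = 28; no violinists → C(8,6) = 28.
Add back selections omitting two groups (i.e. drawn from a single group): C(5,6) + C(3,6) + C(3,6) = 0.
By inclusion–exclusion: 462 − 57 + 0 = 405.

405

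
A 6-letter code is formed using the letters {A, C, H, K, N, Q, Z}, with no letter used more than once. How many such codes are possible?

5040

Choose and order 6 of the 7 symbols: the first letter has 7 options, the next 6, and so on down to 2.
That product is 7 × 6 × 5 × 4 × 3 × 2 = 5040.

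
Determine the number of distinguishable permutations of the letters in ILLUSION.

The 8 letters of ILLUSION have repeats: I appearing twice and L appearing twice.
So there are 8! / (2!·2!) = 10080 distinguishable arrangements.

10080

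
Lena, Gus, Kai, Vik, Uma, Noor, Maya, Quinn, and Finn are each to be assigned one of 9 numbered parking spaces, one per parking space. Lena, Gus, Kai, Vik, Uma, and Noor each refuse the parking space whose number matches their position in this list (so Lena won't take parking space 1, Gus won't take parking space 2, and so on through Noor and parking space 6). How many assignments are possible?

Let Aᵢ (for 1 ≤ i ≤ 6) be the placements that put person i in their forbidden parking space. Any j of these fix j positions, leaving (9−j)! ways to fill the rest, and there are C(6,j) ways to pick which j.
By inclusion–exclusion, the number of valid placements is Σ_{j=0}^{6} (−1)^j C(6,j)·(9−j)!.
Computing: 362880 − 241920 + 75600 − 14400 + 1800 − 144 + 6 = 183822.

183822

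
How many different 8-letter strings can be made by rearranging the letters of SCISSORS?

1680

Letter multiplicities in SCISSORS: C×1, I×1, O×1, R×1, S×4.
Dividing 8! = 40320 by 4! = 24 for the repeated letters gives 1680.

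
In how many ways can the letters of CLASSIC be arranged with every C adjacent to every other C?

360

Treat the 2 copies of C as a single block. The multiset to arrange is then {CC, A, I, L, S, S}, 6 items in all.
That gives (6)!/(2!) = 360 arrangements.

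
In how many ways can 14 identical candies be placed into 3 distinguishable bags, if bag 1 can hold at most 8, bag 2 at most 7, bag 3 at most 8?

50

Without the upper bounds there are C(16,2) = 120 ways to split 14 among 3 bags.
Subtract solutions that violate a single cap (substitute x_i' = x_i − (cap_i+1)): x_1 ≥ 9 gives C(7,2) = 21; x_2 ≥ 8 gives C(8,2) = 28; x_3 ≥ 9 gives C(7,2) = 21. Together 70.
No two caps can be exceeded simultaneously, so the pair terms are all 0.
By inclusion–exclusion the count is 120 − 70 + 0 = 50.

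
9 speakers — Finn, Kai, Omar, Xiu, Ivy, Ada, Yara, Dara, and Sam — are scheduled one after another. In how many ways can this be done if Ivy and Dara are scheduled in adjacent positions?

80640

Place the 7 others and the Ivy-Dara pair as 8 objects in a line; the pair has 2 internal arrangements.
That gives 2 × 8! = 2 × 40320 = 80640.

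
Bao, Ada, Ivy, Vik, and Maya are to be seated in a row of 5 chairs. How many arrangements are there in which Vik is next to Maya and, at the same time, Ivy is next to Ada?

24

Treat {Vik,Maya} as one block (2 orders) and {Ivy,Ada} as another (2 orders).
That leaves 3 units to arrange: 2 × 2 × 3! = 4 × 6 = 24.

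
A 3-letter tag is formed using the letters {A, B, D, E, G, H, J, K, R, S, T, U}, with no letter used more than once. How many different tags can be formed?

1320

This is a permutation of 3 out of 12: P(12,3) = 12!/9!.
That product is 12 × 11 × 10 = 1320.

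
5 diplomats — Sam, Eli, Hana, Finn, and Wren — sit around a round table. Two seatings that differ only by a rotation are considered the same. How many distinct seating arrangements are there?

Around a circle, 5 distinct people have 5!/5 = (4)! = 24 rotationally distinct seatings.

24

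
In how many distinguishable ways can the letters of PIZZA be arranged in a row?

60

The 5 letters of PIZZA have repeats: Z appearing twice.
Dividing 5! = 120 by 2! = 2 for the repeated letters gives 60.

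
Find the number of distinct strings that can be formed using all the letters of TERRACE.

1260

The 7 letters of TERRACE have repeats: E appearing twice and R appearing twice.
Dividing 7! = 5040 by 2!·2! = 4 for the repeated letters gives 1260.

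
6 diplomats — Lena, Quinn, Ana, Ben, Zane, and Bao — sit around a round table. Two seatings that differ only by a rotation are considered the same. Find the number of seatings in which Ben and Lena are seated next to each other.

Treat {Ben, Lena} as one unit (2 internal orders) and seat the resulting 5 units around the table: (4)! circular arrangements.
So 2 × (4)! = 2 × 24 = 48.

48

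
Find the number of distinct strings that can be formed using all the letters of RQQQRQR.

35

Letter multiplicities in RQQQRQR: Q×4, R×3.
So there are 7! / (4!·3!) = 35 distinguishable arrangements.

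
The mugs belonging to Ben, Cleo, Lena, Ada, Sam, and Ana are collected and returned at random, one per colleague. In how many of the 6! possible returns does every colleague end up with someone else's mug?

Let Aᵢ be the assignments in which colleague i gets their own mug. We want the size of the complement of A₁∪…∪A_6.
By inclusion–exclusion this is Σ_{j=0}^{6} (−1)^j C(6,j)·(6−j)!.
Computing: 720 − 720 + 360 − 120 + 30 − 6 + 1 = 265.

265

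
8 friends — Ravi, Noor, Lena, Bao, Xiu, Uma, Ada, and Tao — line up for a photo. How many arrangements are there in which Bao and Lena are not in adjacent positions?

30240

There are 8! = 40320 arrangements in all. If Bao and Lena are adjacent, merging them into one block gives 2·(7)! = 10080 arrangements.
So 40320 − 10080 = 30240 arrangements keep them apart.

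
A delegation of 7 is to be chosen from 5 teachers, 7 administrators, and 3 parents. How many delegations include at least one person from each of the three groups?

With no constraint there are C(15,7) = 6435 possible selections.
Selections missing a whole group: no teachers → C(10,7) = 120; no administrators → C(8,7) = 8; no parents → C(12,7) = 792.
Add back selections omitting two groups (i.e. drawn from a single group): C(5,7) + C(7,7) + C(3,7) = 1.
By inclusion–exclusion: 6435 − 920 + 1 = 5516.

5516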